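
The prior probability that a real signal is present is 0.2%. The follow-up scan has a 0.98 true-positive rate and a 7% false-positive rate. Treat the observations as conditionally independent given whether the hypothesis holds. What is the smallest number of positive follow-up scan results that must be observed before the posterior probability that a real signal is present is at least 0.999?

5

Prior odds: 0.002 ÷ 0.998 = 1/499.
Likelihood ratio of a positive result = 0.98/0.07 = 14.
Target odds: 0.999 ÷ 0.001 = 999.
Need (1/499) × 14ⁿ ≥ 999, i.e. 14ⁿ ≥ 498501.
14⁴ = 38416 falls short of 498501 but 14⁵ = 537824 reaches it, so n = 5.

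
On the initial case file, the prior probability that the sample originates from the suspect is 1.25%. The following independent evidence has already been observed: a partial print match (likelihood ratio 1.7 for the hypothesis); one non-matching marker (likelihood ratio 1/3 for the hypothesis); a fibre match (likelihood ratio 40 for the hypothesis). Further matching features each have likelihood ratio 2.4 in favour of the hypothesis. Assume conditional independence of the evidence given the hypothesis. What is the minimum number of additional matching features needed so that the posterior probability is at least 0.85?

Prior odds = 0.0125/0.9875 = 1/79.
Combined Bayes factor of the evidence already in hand = 1.7 × (1/3) × 40 = 68/3.
Odds after that evidence = (1/79) × 68/3 = 68/237.
Target odds = 0.85/0.15 = 17/3.
Need 2.4ⁿ ≥ 17/3 ÷ (68/237) = 19.75.
2.4³ = 13.824 falls short of 19.75 but 2.4⁴ = 33.1776 reaches it, so n = 4.

4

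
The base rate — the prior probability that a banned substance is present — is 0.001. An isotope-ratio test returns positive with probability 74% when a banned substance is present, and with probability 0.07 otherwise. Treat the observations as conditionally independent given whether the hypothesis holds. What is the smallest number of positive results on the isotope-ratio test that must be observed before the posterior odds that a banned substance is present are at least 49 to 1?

Prior odds: 0.001 ÷ 0.999 = 1/999.
Likelihood ratio of a positive result = 0.74/0.07 = 74/7.
Target odds = 49.
Require (74/7)ⁿ ≥ 49 ÷ (1/999) = 48951.
(74/7)⁴ = 29986576/2401 falls short of 48951 but (74/7)⁵ ≈132029 reaches it, so n = 5.

5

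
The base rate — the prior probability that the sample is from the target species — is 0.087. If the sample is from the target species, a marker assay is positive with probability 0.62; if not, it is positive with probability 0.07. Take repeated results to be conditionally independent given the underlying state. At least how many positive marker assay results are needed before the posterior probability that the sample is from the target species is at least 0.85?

2

Prior odds = 0.087/0.913 = 87/913.
Likelihood ratio of a positive = 0.62/0.07 = 62/7.
Target odds: 0.85 ÷ 0.15 = 17/3.
Need (87/913) × (62/7)ⁿ ≥ 17/3, i.e. (62/7)ⁿ ≥ 15521/261.
(62/7)¹ = 62/7 falls short of 15521/261 but (62/7)² = 3844/49 reaches it, so n = 2.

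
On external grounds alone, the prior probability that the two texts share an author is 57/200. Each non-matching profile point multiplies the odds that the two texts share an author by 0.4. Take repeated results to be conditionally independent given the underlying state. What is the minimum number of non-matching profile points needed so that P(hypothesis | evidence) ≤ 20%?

1

Prior odds: 0.285 ÷ 0.715 = 57/143.
Likelihood ratio per non-matching profile point = 0.4.
Target odds: 0.2 ÷ 0.8 = 0.25.
Require 0.4ⁿ ≤ 0.25 ÷ (57/143) = 143/228.
0.4¹ = 0.4, which is already at or below the required 143/228; so n = 1.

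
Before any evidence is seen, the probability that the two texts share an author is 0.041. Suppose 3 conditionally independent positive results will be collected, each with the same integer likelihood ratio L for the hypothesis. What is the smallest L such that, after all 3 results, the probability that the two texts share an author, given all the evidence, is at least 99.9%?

Prior odds = 0.041/0.959 = 41/959.
Target odds = 0.999/0.001 = 999.
Need L³ ≥ 999 ÷ (41/959) = 958041/41.
28³ = 21952 < 958041/41 ≤ 24389 = 29³, so L = 29.

29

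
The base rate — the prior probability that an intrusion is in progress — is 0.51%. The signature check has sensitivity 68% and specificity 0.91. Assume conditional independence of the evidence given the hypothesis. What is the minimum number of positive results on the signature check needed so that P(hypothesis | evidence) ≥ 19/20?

Prior odds: 0.0051 ÷ 0.9949 = 51/9949.
False-positive rate = 1 − 0.91 = 0.09; likelihood ratio of a positive = 0.68/0.09 = 68/9.
Target odds: 0.95 ÷ 0.05 = 19.
Require (68/9)ⁿ ≥ 19 ÷ (51/9949) = 189031/51.
(68/9)⁴ = 21381376/6561 falls short of 189031/51 but (68/9)⁵ ≈24622.5 reaches it, so n = 5.

5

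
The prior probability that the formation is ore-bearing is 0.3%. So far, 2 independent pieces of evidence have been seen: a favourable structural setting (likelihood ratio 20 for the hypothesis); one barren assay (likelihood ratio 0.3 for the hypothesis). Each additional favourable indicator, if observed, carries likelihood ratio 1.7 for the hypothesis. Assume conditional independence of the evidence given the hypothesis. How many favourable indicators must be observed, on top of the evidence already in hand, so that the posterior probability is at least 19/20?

14

Prior odds = 0.003/0.997 = 3/997.
Combined Bayes factor of the evidence already in hand = 20 × 0.3 = 6.
Odds after that evidence = (3/997) × 6 = 18/997.
Target odds = 0.95/0.05 = 19.
Need 1.7ⁿ ≥ 19 ÷ (18/997) = 18943/18.
1.7¹³ ≈990.458 falls short of 18943/18 but 1.7¹⁴ ≈1683.78 reaches it, so n = 14.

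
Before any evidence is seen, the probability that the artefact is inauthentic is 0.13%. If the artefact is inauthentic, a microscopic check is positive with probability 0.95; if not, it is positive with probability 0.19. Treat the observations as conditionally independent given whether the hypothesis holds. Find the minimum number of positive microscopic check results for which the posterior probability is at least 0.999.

9

Prior odds: 0.0013 ÷ 0.9987 = 13/9987.
Likelihood ratio of a positive = 0.95/0.19 = 5.
Target odds: 0.999 ÷ 0.001 = 999.
Need (13/9987) × 5ⁿ ≥ 999, i.e. 5ⁿ ≥ 9977013/13.
5⁸ = 390625 falls short of 9977013/13 but 5⁹ = 1953125 reaches it, so n = 9.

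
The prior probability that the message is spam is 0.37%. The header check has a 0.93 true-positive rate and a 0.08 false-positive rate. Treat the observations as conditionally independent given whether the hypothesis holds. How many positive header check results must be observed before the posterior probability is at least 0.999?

Prior odds = 0.0037/0.9963 = 37/9963.
Likelihood ratio of a positive result = 0.93/0.08 = 11.625.
Target odds: 0.999 ÷ 0.001 = 999.
Need (37/9963) × 11.625ⁿ ≥ 999, i.e. 11.625ⁿ ≥ 269001.
11.625⁵ ≈212307 falls short of 269001 but 11.625⁶ ≈2.46807e+06 reaches it, so n = 6.

6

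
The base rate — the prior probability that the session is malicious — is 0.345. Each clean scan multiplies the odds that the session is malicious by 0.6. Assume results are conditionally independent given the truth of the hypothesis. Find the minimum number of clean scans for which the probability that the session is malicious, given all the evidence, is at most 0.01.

8

Prior odds = 0.345/0.655 = 69/131.
Likelihood ratio per clean scan = 0.6.
Target posterior odds = 0.01/0.99 = 1/99.
Need (69/131) × 0.6ⁿ ≤ 1/99, i.e. 0.6ⁿ ≤ 131/6831.
0.6⁷ = 2187/78125 is still above 131/6831 but 0.6⁸ = 6561/390625 is at or below it, so n = 8.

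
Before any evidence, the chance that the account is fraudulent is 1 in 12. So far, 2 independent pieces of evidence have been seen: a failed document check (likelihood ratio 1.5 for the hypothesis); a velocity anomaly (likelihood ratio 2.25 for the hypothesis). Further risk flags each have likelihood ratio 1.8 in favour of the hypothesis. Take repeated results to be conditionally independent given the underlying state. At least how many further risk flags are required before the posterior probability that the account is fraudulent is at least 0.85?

Prior odds = (1/12)/(11/12) = 1/11.
Combined Bayes factor of the evidence already in hand = 1.5 × 2.25 = 3.375.
Odds after that evidence = (1/11) × 3.375 = 27/88.
Target odds = 0.85/0.15 = 17/3.
Need 1.8ⁿ ≥ 17/3 ÷ (27/88) = 1496/81.
1.8⁴ = 10.4976 falls short of 1496/81 but 1.8⁵ = 18.89568 reaches it, so n = 5.

5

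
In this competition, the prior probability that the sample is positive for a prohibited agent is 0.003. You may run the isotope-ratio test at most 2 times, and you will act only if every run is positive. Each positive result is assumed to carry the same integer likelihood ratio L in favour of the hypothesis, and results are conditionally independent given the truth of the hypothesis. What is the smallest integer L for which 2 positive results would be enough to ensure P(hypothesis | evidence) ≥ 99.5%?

Prior odds = 0.003/0.997 = 3/997.
Target odds = 0.995/0.005 = 199.
Need L² ≥ 199 ÷ (3/997) = 198403/3.
257² = 66049 < 198403/3 ≤ 66564 = 258², so L = 258.

258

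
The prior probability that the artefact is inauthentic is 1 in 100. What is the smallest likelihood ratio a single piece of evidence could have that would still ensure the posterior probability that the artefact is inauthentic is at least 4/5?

Prior odds = 0.01/0.99 = 1/99.
Target odds = 0.8/0.2 = 4.
Required Bayes factor = 4 ÷ (1/99) = 396.

396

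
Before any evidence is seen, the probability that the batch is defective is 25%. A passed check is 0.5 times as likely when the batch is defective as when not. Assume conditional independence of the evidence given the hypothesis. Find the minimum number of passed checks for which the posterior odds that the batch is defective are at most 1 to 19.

3

Prior odds: 0.25 ÷ 0.75 = 1/3.
Likelihood ratio per passed check = 0.5.
Target odds = 1/19.
Need (1/3) × 0.5ⁿ ≤ 1/19, i.e. 0.5ⁿ ≤ 3/19.
0.5² = 0.25 is still above 3/19 but 0.5³ = 0.125 is at or below it, so n = 3.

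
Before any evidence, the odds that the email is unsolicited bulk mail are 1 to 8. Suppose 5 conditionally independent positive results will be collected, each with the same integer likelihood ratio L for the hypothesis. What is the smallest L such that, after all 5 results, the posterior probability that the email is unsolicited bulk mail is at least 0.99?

Prior odds = 0.125.
Target odds = 0.99/0.01 = 99.
Need L⁵ ≥ 99 ÷ 0.125 = 792.
3⁵ = 243 < 792 ≤ 1024 = 4⁵, so L = 4.

4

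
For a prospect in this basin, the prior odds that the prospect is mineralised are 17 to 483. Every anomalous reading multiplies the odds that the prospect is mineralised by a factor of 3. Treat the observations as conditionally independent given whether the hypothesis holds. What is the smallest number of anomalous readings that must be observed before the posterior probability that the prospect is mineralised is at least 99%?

Prior odds = 17/483.
Likelihood ratio per anomalous reading = 3.
Target odds: 0.99 ÷ 0.01 = 99.
Need (17/483) × 3ⁿ ≥ 99, i.e. 3ⁿ ≥ 47817/17.
3⁷ = 2187 falls short of 47817/17 but 3⁸ = 6561 reaches it, so n = 8.

8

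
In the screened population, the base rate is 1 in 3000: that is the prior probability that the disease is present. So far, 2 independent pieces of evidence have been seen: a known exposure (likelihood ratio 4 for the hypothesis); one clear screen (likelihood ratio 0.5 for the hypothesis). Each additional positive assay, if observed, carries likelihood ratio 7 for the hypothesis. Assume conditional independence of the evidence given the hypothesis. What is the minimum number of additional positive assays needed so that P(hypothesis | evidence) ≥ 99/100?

Prior odds = (1/3000)/(2999/3000) = 1/2999.
Combined Bayes factor of the evidence already in hand = 4 × 0.5 = 2.
Odds after that evidence = (1/2999) × 2 = 2/2999.
Target odds = 0.99/0.01 = 99.
Need 7ⁿ ≥ 99 ÷ (2/2999) = 148450.5.
7⁶ = 117649 falls short of 148450.5 but 7⁷ = 823543 reaches it, so n = 7.

7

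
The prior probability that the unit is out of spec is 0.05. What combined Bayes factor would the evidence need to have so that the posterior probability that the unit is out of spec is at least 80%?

Prior odds = 0.05/0.95 = 1/19.
Target odds = 0.8/0.2 = 4.
Required Bayes factor = 4 ÷ (1/19) = 76.

76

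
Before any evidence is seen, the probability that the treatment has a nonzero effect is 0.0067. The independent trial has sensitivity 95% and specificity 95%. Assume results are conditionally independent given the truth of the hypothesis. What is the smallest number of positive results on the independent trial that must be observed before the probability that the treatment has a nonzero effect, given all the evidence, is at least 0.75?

Prior odds = 0.0067/0.9933 = 67/9933.
False-positive rate = 1 − 0.95 = 0.05; likelihood ratio of a positive = 0.95/0.05 = 19.
Target posterior odds = 0.75/0.25 = 3.
Need (67/9933) × 19ⁿ ≥ 3, i.e. 19ⁿ ≥ 29799/67.
19² = 361 falls short of 29799/67 but 19³ = 6859 reaches it, so n = 3.

3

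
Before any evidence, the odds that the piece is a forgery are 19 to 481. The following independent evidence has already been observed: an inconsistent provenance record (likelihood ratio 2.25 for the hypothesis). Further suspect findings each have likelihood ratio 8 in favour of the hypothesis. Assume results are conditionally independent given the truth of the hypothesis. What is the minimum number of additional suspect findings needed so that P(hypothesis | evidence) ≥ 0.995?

4

Prior odds = 19/481.
Bayes factor of the evidence already in hand = 2.25.
Odds after that evidence = (19/481) × 2.25 = 171/1924.
Target odds = 0.995/0.005 = 199.
Need 8ⁿ ≥ 199 ÷ (171/1924) = 382876/171.
8³ = 512 falls short of 382876/171 but 8⁴ = 4096 reaches it, so n = 4.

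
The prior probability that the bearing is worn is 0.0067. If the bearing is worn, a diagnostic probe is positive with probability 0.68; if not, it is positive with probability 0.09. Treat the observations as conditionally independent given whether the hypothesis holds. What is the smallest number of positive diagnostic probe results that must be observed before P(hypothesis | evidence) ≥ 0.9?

4

Prior odds: 0.0067 ÷ 0.9933 = 67/9933.
Likelihood ratio of a positive = 0.68/0.09 = 68/9.
Target odds: 0.9 ÷ 0.1 = 9.
Need (67/9933) × (68/9)ⁿ ≥ 9, i.e. (68/9)ⁿ ≥ 89397/67.
(68/9)³ = 314432/729 falls short of 89397/67 but (68/9)⁴ = 21381376/6561 reaches it, so n = 4.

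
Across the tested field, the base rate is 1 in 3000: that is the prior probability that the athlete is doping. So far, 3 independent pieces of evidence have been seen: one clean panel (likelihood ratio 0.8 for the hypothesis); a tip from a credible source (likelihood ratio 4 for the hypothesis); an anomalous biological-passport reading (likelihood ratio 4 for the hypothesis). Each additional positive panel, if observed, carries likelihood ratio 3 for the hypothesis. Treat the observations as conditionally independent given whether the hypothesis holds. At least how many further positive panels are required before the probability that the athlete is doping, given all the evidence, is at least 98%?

9

Prior odds = (1/3000)/(2999/3000) = 1/2999.
Combined Bayes factor of the evidence already in hand = 0.8 × 4 × 4 = 12.8.
Odds after that evidence = (1/2999) × 12.8 = 64/14995.
Target odds = 0.98/0.02 = 49.
Need 3ⁿ ≥ 49 ÷ (64/14995) = 734755/64.
3⁸ = 6561 falls short of 734755/64 but 3⁹ = 19683 reaches it, so n = 9.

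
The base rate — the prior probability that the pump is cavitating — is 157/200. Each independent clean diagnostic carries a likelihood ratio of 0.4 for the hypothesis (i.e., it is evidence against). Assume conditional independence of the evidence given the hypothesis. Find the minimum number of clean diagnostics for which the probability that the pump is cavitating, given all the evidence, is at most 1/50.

Prior odds = 0.785/0.215 = 157/43.
Likelihood ratio per clean diagnostic = 0.4.
Target posterior odds = 0.02/0.98 = 1/49.
Require 0.4ⁿ ≤ 1/49 ÷ (157/43) = 43/7693.
0.4⁵ = 0.01024 is still above 43/7693 but 0.4⁶ = 64/15625 is at or below it, so n = 6.

6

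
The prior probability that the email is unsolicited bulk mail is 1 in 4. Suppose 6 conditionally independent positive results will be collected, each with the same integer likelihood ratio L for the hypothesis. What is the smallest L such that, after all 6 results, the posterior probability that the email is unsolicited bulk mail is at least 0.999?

Prior odds = 0.25/0.75 = 1/3.
Target odds = 0.999/0.001 = 999.
Need L⁶ ≥ 999 ÷ (1/3) = 2997.
3⁶ = 729 < 2997 ≤ 4096 = 4⁶, so L = 4.

4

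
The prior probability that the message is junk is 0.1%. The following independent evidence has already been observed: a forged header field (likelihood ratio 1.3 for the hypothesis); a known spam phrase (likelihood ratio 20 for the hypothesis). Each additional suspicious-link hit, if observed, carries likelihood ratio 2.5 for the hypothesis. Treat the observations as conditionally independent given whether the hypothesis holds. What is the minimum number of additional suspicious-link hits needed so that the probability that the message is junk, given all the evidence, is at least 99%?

Prior odds = 0.001/0.999 = 1/999.
Combined Bayes factor of the evidence already in hand = 1.3 × 20 = 26.
Odds after that evidence = (1/999) × 26 = 26/999.
Target odds = 0.99/0.01 = 99.
Need 2.5ⁿ ≥ 99 ÷ (26/999) = 98901/26.
2.5⁸ = 390625/256 falls short of 98901/26 but 2.5⁹ = 1953125/512 reaches it, so n = 9.

9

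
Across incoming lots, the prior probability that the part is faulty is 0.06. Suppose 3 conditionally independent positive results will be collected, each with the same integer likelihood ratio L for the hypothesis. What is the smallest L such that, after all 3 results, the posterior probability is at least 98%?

10

Prior odds = 0.06/0.94 = 3/47.
Target odds = 0.98/0.02 = 49.
Need L³ ≥ 49 ÷ (3/47) = 2303/3.
9³ = 729 < 2303/3 ≤ 1000 = 10³, so L = 10.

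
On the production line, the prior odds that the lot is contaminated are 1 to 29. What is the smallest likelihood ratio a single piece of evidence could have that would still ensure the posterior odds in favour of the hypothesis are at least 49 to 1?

Prior odds = 1/29.
Target odds = 49.
Required Bayes factor = 49 ÷ (1/29) = 1421.

1421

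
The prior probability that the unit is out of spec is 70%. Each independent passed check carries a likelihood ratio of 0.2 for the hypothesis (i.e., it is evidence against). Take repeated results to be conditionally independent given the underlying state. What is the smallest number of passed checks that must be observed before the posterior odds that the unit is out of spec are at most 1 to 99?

Prior odds = 0.7/0.3 = 7/3.
Likelihood ratio per passed check = 0.2.
Target odds = 1/99.
Need (7/3) × 0.2ⁿ ≤ 1/99, i.e. 0.2ⁿ ≤ 1/231.
0.2³ = 0.008 is still above 1/231 but 0.2⁴ = 0.0016 is at or below it, so n = 4.

4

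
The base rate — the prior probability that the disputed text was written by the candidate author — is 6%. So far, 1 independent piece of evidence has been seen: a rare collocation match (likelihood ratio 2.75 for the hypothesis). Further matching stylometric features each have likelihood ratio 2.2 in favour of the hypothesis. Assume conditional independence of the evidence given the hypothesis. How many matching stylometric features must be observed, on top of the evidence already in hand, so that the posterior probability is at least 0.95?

Prior odds = 0.06/0.94 = 3/47.
Bayes factor of the evidence already in hand = 2.75.
Odds after that evidence = (3/47) × 2.75 = 33/188.
Target odds = 0.95/0.05 = 19.
Need 2.2ⁿ ≥ 19 ÷ (33/188) = 3572/33.
2.2⁵ = 51.53632 falls short of 3572/33 but 2.2⁶ = 1771561/15625 reaches it, so n = 6.

6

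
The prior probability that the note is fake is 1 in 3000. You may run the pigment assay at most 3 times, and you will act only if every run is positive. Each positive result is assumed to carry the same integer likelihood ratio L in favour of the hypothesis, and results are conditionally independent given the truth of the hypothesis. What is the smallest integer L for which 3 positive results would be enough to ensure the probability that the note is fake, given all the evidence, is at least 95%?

Prior odds = (1/3000)/(2999/3000) = 1/2999.
Target odds = 0.95/0.05 = 19.
Need L³ ≥ 19 ÷ (1/2999) = 56981.
38³ = 54872 < 56981 ≤ 59319 = 39³, so L = 39.

39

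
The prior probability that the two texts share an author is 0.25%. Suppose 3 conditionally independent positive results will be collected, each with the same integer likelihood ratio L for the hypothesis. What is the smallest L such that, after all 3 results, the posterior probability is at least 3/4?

11

Prior odds = 0.0025/0.9975 = 1/399.
Target odds = 0.75/0.25 = 3.
Need L³ ≥ 3 ÷ (1/399) = 1197.
10³ = 1000 < 1197 ≤ 1331 = 11³, so L = 11.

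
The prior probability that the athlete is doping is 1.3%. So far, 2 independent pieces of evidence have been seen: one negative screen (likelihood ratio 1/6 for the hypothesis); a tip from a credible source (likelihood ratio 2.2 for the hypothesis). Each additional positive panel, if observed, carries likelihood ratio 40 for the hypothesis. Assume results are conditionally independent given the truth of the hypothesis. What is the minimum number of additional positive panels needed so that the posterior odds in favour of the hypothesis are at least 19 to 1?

3

Prior odds = 0.013/0.987 = 13/987.
Combined Bayes factor of the evidence already in hand = (1/6) × 2.2 = 11/30.
Odds after that evidence = (13/987) × 11/30 = 143/29610.
Target odds = 19.
Need 40ⁿ ≥ 19 ÷ (143/29610) = 562590/143.
40² = 1600 falls short of 562590/143 but 40³ = 64000 reaches it, so n = 3.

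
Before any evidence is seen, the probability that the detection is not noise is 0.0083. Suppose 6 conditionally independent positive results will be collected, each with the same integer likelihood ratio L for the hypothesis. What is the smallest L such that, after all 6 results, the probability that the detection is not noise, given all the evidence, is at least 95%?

4

Prior odds = 0.0083/0.9917 = 83/9917.
Target odds = 0.95/0.05 = 19.
Need L⁶ ≥ 19 ÷ (83/9917) = 188423/83.
3⁶ = 729 < 188423/83 ≤ 4096 = 4⁶, so L = 4.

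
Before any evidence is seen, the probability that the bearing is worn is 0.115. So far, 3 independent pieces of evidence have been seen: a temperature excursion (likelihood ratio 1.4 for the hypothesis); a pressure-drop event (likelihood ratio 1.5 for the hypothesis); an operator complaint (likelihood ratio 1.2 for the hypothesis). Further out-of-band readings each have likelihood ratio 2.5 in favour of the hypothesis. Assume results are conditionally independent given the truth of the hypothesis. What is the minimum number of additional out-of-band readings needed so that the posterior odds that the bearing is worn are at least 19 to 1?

Prior odds = 0.115/0.885 = 23/177.
Combined Bayes factor of the evidence already in hand = 1.4 × 1.5 × 1.2 = 2.52.
Odds after that evidence = (23/177) × 2.52 = 483/1475.
Target odds = 19.
Need 2.5ⁿ ≥ 19 ÷ (483/1475) = 28025/483.
2.5⁴ = 39.0625 falls short of 28025/483 but 2.5⁵ = 97.65625 reaches it, so n = 5.

5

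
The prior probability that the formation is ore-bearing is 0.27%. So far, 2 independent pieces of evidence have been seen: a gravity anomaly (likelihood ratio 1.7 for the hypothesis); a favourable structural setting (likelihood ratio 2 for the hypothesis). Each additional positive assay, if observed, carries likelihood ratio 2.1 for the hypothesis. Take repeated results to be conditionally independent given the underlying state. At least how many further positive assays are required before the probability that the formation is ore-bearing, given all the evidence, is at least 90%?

10

Prior odds = 0.0027/0.9973 = 27/9973.
Combined Bayes factor of the evidence already in hand = 1.7 × 2 = 3.4.
Odds after that evidence = (27/9973) × 3.4 = 459/49865.
Target odds = 0.9/0.1 = 9.
Need 2.1ⁿ ≥ 9 ÷ (459/49865) = 49865/51.
2.1⁹ ≈794.28 falls short of 49865/51 but 2.1¹⁰ ≈1667.99 reaches it, so n = 10.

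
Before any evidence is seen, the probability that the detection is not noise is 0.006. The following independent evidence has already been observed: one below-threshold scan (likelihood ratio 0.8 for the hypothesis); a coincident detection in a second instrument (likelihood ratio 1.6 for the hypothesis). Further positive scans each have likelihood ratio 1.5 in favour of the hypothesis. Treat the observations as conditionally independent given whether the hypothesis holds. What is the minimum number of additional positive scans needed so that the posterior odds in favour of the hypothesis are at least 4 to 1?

Prior odds = 0.006/0.994 = 3/497.
Combined Bayes factor of the evidence already in hand = 0.8 × 1.6 = 1.28.
Odds after that evidence = (3/497) × 1.28 = 96/12425.
Target odds = 4.
Need 1.5ⁿ ≥ 4 ÷ (96/12425) = 12425/24.
1.5¹⁵ = 14348907/32768 falls short of 12425/24 but 1.5¹⁶ = 43046721/65536 reaches it, so n = 16.

16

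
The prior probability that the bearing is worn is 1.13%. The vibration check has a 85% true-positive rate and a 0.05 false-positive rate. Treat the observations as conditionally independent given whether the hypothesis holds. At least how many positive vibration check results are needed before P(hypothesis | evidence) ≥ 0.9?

3

Prior odds: 0.0113 ÷ 0.9887 = 113/9887.
Likelihood ratio of a positive result = 0.85/0.05 = 17.
Target odds: 0.9 ÷ 0.1 = 9.
Need (113/9887) × 17ⁿ ≥ 9, i.e. 17ⁿ ≥ 88983/113.
17² = 289 falls short of 88983/113 but 17³ = 4913 reaches it, so n = 3.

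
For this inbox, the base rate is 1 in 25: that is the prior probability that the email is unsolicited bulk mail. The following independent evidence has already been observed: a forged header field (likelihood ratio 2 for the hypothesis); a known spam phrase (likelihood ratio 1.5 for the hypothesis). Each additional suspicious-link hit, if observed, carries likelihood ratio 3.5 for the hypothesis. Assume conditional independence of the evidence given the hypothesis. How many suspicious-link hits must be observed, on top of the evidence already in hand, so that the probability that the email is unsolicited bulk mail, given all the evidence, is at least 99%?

Prior odds = 0.04/0.96 = 1/24.
Combined Bayes factor of the evidence already in hand = 2 × 1.5 = 3.
Odds after that evidence = (1/24) × 3 = 0.125.
Target odds = 0.99/0.01 = 99.
Need 3.5ⁿ ≥ 99 ÷ 0.125 = 792.
3.5⁵ = 525.21875 falls short of 792 but 3.5⁶ = 1838.265625 reaches it, so n = 6.

6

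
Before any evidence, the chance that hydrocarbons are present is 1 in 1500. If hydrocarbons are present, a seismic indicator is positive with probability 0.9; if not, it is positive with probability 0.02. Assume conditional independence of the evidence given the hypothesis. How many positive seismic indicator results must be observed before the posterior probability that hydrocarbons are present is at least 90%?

3

Prior odds: (1/1500) ÷ (1499/1500) = 1/1499.
Likelihood ratio of a positive = 0.9/0.02 = 45.
Target odds: 0.9 ÷ 0.1 = 9.
Require 45ⁿ ≥ 9 ÷ (1/1499) = 13491.
45² = 2025 falls short of 13491 but 45³ = 91125 reaches it, so n = 3.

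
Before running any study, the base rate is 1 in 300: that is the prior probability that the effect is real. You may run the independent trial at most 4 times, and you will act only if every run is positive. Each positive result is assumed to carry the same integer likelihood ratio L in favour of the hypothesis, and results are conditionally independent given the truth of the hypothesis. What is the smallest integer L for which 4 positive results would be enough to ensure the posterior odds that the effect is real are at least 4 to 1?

Prior odds = (1/300)/(299/300) = 1/299.
Target odds = 4.
Need L⁴ ≥ 4 ÷ (1/299) = 1196.
5⁴ = 625 < 1196 ≤ 1296 = 6⁴, so L = 6.

6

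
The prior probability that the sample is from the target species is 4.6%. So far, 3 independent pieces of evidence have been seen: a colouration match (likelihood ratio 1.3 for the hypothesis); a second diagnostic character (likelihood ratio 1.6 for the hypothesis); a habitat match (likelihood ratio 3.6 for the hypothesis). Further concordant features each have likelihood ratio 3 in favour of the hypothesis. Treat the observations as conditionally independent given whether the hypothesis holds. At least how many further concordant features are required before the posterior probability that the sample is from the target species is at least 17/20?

3

Prior odds = 0.046/0.954 = 23/477.
Combined Bayes factor of the evidence already in hand = 1.3 × 1.6 × 3.6 = 7.488.
Odds after that evidence = (23/477) × 7.488 = 2392/6625.
Target odds = 0.85/0.15 = 17/3.
Need 3ⁿ ≥ 17/3 ÷ (2392/6625) = 112625/7176.
3² = 9 falls short of 112625/7176 but 3³ = 27 reaches it, so n = 3.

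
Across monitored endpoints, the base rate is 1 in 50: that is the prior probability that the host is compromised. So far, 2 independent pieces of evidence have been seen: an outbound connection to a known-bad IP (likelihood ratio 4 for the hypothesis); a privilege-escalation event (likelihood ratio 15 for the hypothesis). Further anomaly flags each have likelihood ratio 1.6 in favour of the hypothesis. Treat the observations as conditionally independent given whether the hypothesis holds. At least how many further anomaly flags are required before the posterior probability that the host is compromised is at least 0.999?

Prior odds = 0.02/0.98 = 1/49.
Combined Bayes factor of the evidence already in hand = 4 × 15 = 60.
Odds after that evidence = (1/49) × 60 = 60/49.
Target odds = 0.999/0.001 = 999.
Need 1.6ⁿ ≥ 999 ÷ (60/49) = 815.85.
1.6¹⁴ ≈720.576 falls short of 815.85 but 1.6¹⁵ ≈1152.92 reaches it, so n = 15.

15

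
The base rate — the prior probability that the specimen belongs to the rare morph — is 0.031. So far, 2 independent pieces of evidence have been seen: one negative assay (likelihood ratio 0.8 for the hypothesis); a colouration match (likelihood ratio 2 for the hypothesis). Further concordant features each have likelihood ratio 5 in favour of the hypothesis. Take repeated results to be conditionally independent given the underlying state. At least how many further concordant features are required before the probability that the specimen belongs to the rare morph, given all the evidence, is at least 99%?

Prior odds = 0.031/0.969 = 31/969.
Combined Bayes factor of the evidence already in hand = 0.8 × 2 = 1.6.
Odds after that evidence = (31/969) × 1.6 = 248/4845.
Target odds = 0.99/0.01 = 99.
Need 5ⁿ ≥ 99 ÷ (248/4845) = 479655/248.
5⁴ = 625 falls short of 479655/248 but 5⁵ = 3125 reaches it, so n = 5.

5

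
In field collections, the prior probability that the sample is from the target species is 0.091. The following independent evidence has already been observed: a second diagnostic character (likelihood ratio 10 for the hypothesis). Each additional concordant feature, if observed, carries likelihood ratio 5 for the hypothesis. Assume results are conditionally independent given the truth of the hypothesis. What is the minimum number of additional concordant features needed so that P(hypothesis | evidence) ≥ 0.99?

Prior odds = 0.091/0.909 = 91/909.
Bayes factor of the evidence already in hand = 10.
Odds after that evidence = (91/909) × 10 = 910/909.
Target odds = 0.99/0.01 = 99.
Need 5ⁿ ≥ 99 ÷ (910/909) = 89991/910.
5² = 25 falls short of 89991/910 but 5³ = 125 reaches it, so n = 3.

3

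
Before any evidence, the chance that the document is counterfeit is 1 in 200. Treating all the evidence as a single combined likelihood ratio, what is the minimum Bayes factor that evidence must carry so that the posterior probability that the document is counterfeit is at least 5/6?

Prior odds = 0.005/0.995 = 1/199.
Target odds = (5/6)/(1/6) = 5.
Required Bayes factor = 5 ÷ (1/199) = 995.

995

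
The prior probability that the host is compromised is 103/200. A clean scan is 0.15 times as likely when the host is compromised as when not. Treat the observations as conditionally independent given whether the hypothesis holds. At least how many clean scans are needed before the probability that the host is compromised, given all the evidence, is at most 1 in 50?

Prior odds = 0.515/0.485 = 103/97.
Likelihood ratio per clean scan = 0.15.
Target posterior odds = 0.02/0.98 = 1/49.
Require 0.15ⁿ ≤ 1/49 ÷ (103/97) = 97/5047.
0.15² = 0.0225 is still above 97/5047 but 0.15³ = 0.003375 is at or below it, so n = 3.

3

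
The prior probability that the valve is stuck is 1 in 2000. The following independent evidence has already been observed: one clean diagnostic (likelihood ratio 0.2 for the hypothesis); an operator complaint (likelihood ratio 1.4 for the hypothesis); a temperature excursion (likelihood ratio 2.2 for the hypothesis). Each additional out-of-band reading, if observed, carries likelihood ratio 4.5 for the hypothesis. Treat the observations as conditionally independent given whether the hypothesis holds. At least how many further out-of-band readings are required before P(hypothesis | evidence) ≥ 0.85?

7

Prior odds = 0.0005/0.9995 = 1/1999.
Combined Bayes factor of the evidence already in hand = 0.2 × 1.4 × 2.2 = 0.616.
Odds after that evidence = (1/1999) × 0.616 = 77/249875.
Target odds = 0.85/0.15 = 17/3.
Need 4.5ⁿ ≥ 17/3 ÷ (77/249875) = 4247875/231.
4.5⁶ = 8303.765625 falls short of 4247875/231 but 4.5⁷ = 4782969/128 reaches it, so n = 7.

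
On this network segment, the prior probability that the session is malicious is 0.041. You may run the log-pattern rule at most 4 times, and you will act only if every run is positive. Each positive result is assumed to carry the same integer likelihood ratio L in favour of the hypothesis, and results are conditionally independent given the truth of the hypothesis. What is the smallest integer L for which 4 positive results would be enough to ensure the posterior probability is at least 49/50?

Prior odds = 0.041/0.959 = 41/959.
Target odds = 0.98/0.02 = 49.
Need L⁴ ≥ 49 ÷ (41/959) = 46991/41.
5⁴ = 625 < 46991/41 ≤ 1296 = 6⁴, so L = 6.

6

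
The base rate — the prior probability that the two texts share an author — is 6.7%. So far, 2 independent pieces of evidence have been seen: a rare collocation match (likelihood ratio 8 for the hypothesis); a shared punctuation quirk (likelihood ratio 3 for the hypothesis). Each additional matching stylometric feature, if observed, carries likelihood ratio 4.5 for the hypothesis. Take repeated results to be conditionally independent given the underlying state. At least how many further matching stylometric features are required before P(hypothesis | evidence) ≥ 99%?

Prior odds = 0.067/0.933 = 67/933.
Combined Bayes factor of the evidence already in hand = 8 × 3 = 24.
Odds after that evidence = (67/933) × 24 = 536/311.
Target odds = 0.99/0.01 = 99.
Need 4.5ⁿ ≥ 99 ÷ (536/311) = 30789/536.
4.5² = 20.25 falls short of 30789/536 but 4.5³ = 91.125 reaches it, so n = 3.

3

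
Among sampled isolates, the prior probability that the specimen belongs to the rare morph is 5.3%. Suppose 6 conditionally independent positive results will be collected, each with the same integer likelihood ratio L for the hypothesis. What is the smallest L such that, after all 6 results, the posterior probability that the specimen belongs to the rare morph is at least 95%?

Prior odds = 0.053/0.947 = 53/947.
Target odds = 0.95/0.05 = 19.
Need L⁶ ≥ 19 ÷ (53/947) = 17993/53.
2⁶ = 64 < 17993/53 ≤ 729 = 3⁶, so L = 3.

3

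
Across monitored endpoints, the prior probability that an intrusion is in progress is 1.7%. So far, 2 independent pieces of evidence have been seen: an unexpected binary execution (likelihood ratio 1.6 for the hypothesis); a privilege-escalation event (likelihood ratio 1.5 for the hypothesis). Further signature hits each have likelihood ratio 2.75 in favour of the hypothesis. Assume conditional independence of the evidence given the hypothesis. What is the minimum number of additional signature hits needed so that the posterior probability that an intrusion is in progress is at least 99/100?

Prior odds = 0.017/0.983 = 17/983.
Combined Bayes factor of the evidence already in hand = 1.6 × 1.5 = 2.4.
Odds after that evidence = (17/983) × 2.4 = 204/4915.
Target odds = 0.99/0.01 = 99.
Need 2.75ⁿ ≥ 99 ÷ (204/4915) = 162195/68.
2.75⁷ = 19487171/16384 falls short of 162195/68 but 2.75⁸ = 214358881/65536 reaches it, so n = 8.

8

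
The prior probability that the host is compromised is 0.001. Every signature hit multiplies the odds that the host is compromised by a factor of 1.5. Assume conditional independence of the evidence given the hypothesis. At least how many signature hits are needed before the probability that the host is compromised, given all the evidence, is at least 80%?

21

Prior odds = 0.001/0.999 = 1/999.
Likelihood ratio per signature hit = 1.5.
Target posterior odds = 0.8/0.2 = 4.
Need (1/999) × 1.5ⁿ ≥ 4, i.e. 1.5ⁿ ≥ 3996.
1.5²⁰ ≈3325.26 falls short of 3996 but 1.5²¹ ≈4987.89 reaches it, so n = 21.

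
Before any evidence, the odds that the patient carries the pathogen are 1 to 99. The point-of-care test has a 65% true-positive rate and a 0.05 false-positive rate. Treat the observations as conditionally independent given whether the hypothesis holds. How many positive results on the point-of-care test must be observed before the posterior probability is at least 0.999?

Prior odds = 1/99.
Likelihood ratio of a positive result = 0.65/0.05 = 13.
Target odds: 0.999 ÷ 0.001 = 999.
Require 13ⁿ ≥ 999 ÷ (1/99) = 98901.
13⁴ = 28561 falls short of 98901 but 13⁵ = 371293 reaches it, so n = 5.

5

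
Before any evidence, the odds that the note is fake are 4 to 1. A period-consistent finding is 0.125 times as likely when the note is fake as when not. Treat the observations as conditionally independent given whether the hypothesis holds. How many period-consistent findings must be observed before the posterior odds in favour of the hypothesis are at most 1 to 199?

Prior odds = 4.
Likelihood ratio per period-consistent finding = 0.125.
Target odds = 1/199.
Require 0.125ⁿ ≤ 1/199 ÷ 4 = 1/796.
0.125³ = 0.001953125 is still above 1/796 but 0.125⁴ = 1/4096 is at or below it, so n = 4.

4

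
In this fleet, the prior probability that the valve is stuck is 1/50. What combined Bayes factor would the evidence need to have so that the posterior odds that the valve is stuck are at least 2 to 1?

98

Prior odds = 0.02/0.98 = 1/49.
Target odds = 2.
Required Bayes factor = 2 ÷ (1/49) = 98.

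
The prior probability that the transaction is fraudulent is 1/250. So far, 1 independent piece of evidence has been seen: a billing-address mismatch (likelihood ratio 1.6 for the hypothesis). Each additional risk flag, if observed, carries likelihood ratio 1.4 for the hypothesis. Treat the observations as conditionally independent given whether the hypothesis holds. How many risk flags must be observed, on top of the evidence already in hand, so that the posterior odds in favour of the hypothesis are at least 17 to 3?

21

Prior odds = 0.004/0.996 = 1/249.
Bayes factor of the evidence already in hand = 1.6.
Odds after that evidence = (1/249) × 1.6 = 8/1245.
Target odds = 17/3.
Need 1.4ⁿ ≥ 17/3 ÷ (8/1245) = 881.875.
1.4²⁰ ≈836.683 falls short of 881.875 but 1.4²¹ ≈1171.36 reaches it, so n = 21.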